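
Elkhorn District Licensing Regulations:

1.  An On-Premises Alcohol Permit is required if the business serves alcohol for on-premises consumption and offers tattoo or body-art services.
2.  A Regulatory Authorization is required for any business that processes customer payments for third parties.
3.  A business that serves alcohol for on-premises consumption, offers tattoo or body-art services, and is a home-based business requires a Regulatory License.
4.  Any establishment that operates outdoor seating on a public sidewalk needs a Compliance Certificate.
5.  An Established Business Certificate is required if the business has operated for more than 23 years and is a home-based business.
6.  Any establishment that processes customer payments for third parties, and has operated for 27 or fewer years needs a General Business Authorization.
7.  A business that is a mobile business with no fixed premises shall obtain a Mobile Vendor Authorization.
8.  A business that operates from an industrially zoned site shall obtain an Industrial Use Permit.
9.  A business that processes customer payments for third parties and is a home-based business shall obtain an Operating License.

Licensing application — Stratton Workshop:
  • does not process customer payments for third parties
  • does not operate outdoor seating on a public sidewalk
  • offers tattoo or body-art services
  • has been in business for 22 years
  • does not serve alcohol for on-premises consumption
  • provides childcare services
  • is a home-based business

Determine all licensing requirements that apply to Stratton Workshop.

1. does not serve alcohol for on-premises consumption; offers tattoo or body-art services → On-Premises Alcohol Permit not required.
2. does not process customer payments for third parties → Regulatory Authorization not required.
3. does not serve alcohol for on-premises consumption; offers tattoo or body-art services; is a home-based business → Regulatory License not required.
4. does not operate outdoor seating on a public sidewalk → Compliance Certificate not required.
5. years in business 22 ≤ 23; is a home-based business → Established Business Certificate not required.
6. does not process customer payments for third parties; years in business 22 ≤ 27 → General Business Authorization not required.
7. is a home-based business (not: is a mobile business with no fixed premises) → Mobile Vendor Authorization not required.
8. is a home-based business (not: operates from an industrially zoned site) → Industrial Use Permit not required.
9. does not process customer payments for third parties; is a home-based business → Operating License not required.

None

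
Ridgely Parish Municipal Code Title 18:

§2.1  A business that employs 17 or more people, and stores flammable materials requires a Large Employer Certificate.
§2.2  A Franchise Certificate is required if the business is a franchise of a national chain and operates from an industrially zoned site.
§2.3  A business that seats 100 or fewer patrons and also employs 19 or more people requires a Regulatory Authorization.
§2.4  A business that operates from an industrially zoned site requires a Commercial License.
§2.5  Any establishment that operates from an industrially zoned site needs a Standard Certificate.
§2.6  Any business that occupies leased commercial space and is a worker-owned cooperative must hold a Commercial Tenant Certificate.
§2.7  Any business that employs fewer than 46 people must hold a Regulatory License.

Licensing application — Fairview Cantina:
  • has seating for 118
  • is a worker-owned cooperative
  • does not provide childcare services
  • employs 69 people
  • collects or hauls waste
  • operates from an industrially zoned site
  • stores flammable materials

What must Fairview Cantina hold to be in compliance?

§2.1 employees 69 ≥ 17; stores flammable materials → Large Employer Certificate required.
§2.2 is a worker-owned cooperative (not: is a franchise of a national chain); operates from an industrially zoned site → Franchise Certificate not required.
§2.3 seating 118 > 100; employees 69 ≥ 19 → Regulatory Authorization not required.
§2.4 operates from an industrially zoned site → Commercial License required.
§2.5 operates from an industrially zoned site → Standard Certificate required.
§2.6 operates from an industrially zoned site (not: occupies leased commercial space); is a worker-owned cooperative → Commercial Tenant Certificate not required.
§2.7 employees 69 ≥ 46 → Regulatory License not required.

Commercial License, Large Employer Certificate, Standard Certificate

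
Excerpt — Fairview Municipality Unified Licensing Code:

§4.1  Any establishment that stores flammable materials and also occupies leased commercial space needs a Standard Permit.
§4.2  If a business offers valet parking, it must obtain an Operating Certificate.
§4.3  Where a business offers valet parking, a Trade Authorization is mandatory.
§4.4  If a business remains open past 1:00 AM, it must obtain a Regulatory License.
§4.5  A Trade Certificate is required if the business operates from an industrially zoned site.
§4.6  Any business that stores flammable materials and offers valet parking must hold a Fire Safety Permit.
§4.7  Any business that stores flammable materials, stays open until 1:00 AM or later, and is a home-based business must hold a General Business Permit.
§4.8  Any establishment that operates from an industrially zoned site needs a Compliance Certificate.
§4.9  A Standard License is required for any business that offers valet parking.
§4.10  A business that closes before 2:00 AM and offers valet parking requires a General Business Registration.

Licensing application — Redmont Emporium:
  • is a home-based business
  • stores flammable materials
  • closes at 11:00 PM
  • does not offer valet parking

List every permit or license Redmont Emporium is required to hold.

§4.1 stores flammable materials; is a home-based business (not: occupies leased commercial space) → Standard Permit not required.
§4.2 does not offer valet parking → Operating Certificate not required.
§4.3 does not offer valet parking → Trade Authorization not required.
§4.4 closes 11:00 PM, at/before 1:00 AM → Regulatory License not required.
§4.5 is a home-based business (not: operates from an industrially zoned site) → Trade Certificate not required.
§4.6 stores flammable materials; does not offer valet parking → Fire Safety Permit not required.
§4.7 stores flammable materials; closes 11:00 PM, at/before 1:00 AM; is a home-based business → General Business Permit not required.
§4.8 is a home-based business (not: operates from an industrially zoned site) → Compliance Certificate not required.
§4.9 does not offer valet parking → Standard License not required.
§4.10 closes 11:00 PM, at/before 2:00 AM; does not offer valet parking → General Business Registration not required.

None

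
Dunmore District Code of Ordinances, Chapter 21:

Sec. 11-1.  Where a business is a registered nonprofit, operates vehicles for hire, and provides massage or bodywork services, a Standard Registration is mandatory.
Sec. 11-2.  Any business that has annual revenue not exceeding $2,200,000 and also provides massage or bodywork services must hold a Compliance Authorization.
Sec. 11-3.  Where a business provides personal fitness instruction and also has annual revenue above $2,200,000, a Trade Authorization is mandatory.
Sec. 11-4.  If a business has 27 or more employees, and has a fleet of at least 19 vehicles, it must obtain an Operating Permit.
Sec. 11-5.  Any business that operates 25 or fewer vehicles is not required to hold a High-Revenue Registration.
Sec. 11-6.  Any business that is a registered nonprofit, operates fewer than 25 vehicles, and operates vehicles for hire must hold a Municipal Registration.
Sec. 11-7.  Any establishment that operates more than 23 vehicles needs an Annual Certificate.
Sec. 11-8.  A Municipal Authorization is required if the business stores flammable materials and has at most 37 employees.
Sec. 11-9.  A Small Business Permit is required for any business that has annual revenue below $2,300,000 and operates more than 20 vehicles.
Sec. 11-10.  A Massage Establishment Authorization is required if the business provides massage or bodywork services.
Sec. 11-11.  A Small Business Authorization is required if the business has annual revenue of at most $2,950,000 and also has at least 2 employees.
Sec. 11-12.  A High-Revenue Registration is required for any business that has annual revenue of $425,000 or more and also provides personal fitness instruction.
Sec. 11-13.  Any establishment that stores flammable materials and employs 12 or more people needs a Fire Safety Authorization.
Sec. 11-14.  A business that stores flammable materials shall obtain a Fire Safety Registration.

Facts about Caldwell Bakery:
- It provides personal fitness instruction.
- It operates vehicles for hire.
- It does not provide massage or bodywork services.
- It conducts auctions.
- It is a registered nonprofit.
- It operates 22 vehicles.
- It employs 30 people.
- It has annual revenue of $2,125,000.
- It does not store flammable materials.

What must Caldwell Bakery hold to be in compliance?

Municipal Registration, Operating Permit, Small Business Authorization, Small Business Permit

Sec. 11-1. is a registered nonprofit; operates vehicles for hire; does not provide massage or bodywork services → Standard Registration not required.
Sec. 11-2. revenue $2,125,000 ≤ $2,200,000; does not provide massage or bodywork services → Compliance Authorization not required.
Sec. 11-3. provides personal fitness instruction; revenue $2,125,000 ≤ $2,200,000 → Trade Authorization not required.
Sec. 11-4. employees 30 ≥ 27; vehicles 22 ≥ 19 → Operating Permit required.
Sec. 11-5. vehicles 22 ≤ 25 → exempt from High-Revenue Registration.
Sec. 11-6. is a registered nonprofit; vehicles 22 < 25; operates vehicles for hire → Municipal Registration required.
Sec. 11-7. vehicles 22 ≤ 23 → Annual Certificate not required.
Sec. 11-8. does not store flammable materials; employees 30 ≤ 37 → Municipal Authorization not required.
Sec. 11-9. revenue $2,125,000 < $2,300,000; vehicles 22 > 20 → Small Business Permit required.
Sec. 11-10. does not provide massage or bodywork services → Massage Establishment Authorization not required.
Sec. 11-11. revenue $2,125,000 ≤ $2,950,000; employees 30 ≥ 2 → Small Business Authorization required.
Sec. 11-12. revenue $2,125,000 ≥ $425,000; provides personal fitness instruction → High-Revenue Registration required.
Sec. 11-13. does not store flammable materials; employees 30 ≥ 12 → Fire Safety Authorization not required.
Sec. 11-14. does not store flammable materials → Fire Safety Registration not required.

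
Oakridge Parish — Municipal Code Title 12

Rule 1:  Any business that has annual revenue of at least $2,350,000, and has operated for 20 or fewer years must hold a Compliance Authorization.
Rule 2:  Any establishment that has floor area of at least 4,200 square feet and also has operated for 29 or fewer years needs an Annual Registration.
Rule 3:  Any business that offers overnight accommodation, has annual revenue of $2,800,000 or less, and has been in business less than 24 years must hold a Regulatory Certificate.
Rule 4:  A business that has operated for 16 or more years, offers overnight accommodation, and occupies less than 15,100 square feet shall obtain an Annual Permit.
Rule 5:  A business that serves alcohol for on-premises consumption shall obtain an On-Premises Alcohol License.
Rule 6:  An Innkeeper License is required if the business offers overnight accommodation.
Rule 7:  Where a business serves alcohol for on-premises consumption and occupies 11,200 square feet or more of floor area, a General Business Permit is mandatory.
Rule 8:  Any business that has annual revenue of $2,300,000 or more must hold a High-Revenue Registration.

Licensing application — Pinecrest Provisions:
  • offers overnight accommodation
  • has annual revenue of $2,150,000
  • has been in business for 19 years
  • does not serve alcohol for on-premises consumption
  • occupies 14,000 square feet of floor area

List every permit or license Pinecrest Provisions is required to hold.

Rule 1: revenue $2,150,000 < $2,350,000; years in business 19 ≤ 20 → Compliance Authorization not required.
Rule 2: floor area 14,000 square feet ≥ 4,200 square feet; years in business 19 ≤ 29 → Annual Registration required.
Rule 3: offers overnight accommodation; revenue $2,150,000 ≤ $2,800,000; years in business 19 < 24 → Regulatory Certificate required.
Rule 4: years in business 19 ≥ 16; offers overnight accommodation; floor area 14,000 square feet < 15,100 square feet → Annual Permit required.
Rule 5: does not serve alcohol for on-premises consumption → On-Premises Alcohol License not required.
Rule 6: offers overnight accommodation → Innkeeper License required.
Rule 7: does not serve alcohol for on-premises consumption; floor area 14,000 square feet ≥ 11,200 square feet → General Business Permit not required.
Rule 8: revenue $2,150,000 < $2,300,000 → High-Revenue Registration not required.

Annual Permit, Annual Registration, Innkeeper License, Regulatory Certificate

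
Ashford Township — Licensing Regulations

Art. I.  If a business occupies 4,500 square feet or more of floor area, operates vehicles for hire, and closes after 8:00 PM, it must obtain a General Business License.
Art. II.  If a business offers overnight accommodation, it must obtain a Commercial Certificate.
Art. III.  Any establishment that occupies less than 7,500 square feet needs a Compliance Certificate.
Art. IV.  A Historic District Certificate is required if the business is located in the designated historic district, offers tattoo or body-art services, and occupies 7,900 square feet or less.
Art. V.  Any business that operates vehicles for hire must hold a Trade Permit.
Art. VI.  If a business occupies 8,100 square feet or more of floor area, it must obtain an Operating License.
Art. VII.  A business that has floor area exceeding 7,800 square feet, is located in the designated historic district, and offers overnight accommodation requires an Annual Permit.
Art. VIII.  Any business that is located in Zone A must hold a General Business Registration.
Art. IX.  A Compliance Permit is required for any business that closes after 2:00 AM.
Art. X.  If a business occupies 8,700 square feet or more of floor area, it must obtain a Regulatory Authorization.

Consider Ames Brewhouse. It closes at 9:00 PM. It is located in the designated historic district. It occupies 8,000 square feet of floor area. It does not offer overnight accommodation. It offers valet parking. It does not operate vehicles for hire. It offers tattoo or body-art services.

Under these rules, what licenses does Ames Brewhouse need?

Art. I. floor area 8,000 square feet ≥ 4,500 square feet; does not operate vehicles for hire; closes 9:00 PM, after 8:00 PM → General Business License not required.
Art. II. does not offer overnight accommodation → Commercial Certificate not required.
Art. III. floor area 8,000 square feet ≥ 7,500 square feet → Compliance Certificate not required.
Art. IV. is located in the designated historic district; offers tattoo or body-art services; floor area 8,000 square feet > 7,900 square feet → Historic District Certificate not required.
Art. V. does not operate vehicles for hire → Trade Permit not required.
Art. VI. floor area 8,000 square feet < 8,100 square feet → Operating License not required.
Art. VII. floor area 8,000 square feet > 7,800 square feet; is located in the designated historic district; does not offer overnight accommodation → Annual Permit not required.
Art. VIII. is located in the designated historic district (not: is located in Zone A) → General Business Registration not required.
Art. IX. closes 9:00 PM, at/before 2:00 AM → Compliance Permit not required.
Art. X. floor area 8,000 square feet < 8,700 square feet → Regulatory Authorization not required.

None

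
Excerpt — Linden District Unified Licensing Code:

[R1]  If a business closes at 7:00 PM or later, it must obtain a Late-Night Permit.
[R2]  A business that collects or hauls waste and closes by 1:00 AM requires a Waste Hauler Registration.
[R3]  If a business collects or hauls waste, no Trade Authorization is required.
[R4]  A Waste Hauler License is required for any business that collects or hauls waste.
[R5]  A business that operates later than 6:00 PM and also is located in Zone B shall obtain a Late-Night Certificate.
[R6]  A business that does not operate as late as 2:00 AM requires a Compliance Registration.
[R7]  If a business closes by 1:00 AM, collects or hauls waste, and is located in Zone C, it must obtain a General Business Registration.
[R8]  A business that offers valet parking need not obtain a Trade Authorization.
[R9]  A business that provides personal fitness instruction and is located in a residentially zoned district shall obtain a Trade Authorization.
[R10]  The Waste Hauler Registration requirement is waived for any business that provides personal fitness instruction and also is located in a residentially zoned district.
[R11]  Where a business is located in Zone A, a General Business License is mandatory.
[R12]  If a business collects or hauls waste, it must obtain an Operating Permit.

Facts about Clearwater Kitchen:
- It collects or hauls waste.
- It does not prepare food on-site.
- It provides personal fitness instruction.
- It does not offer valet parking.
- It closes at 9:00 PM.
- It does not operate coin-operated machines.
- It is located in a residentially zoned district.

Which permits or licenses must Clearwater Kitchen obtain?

[R1] closes 9:00 PM, after 7:00 PM → Late-Night Permit required.
[R2] collects or hauls waste; closes 9:00 PM, at/before 1:00 AM → Waste Hauler Registration required.
[R3] collects or hauls waste → exempt from Trade Authorization.
[R4] collects or hauls waste → Waste Hauler License required.
[R5] closes 9:00 PM, after 6:00 PM; is located in a residentially zoned district (not: is located in Zone B) → Late-Night Certificate not required.
[R6] closes 9:00 PM, at/before 2:00 AM → Compliance Registration required.
[R7] closes 9:00 PM, at/before 1:00 AM; collects or hauls waste; is located in a residentially zoned district (not: is located in Zone C) → General Business Registration not required.
[R8] does not offer valet parking → Trade Authorization exemption does not apply.
[R9] provides personal fitness instruction; is located in a residentially zoned district → Trade Authorization required.
[R10] provides personal fitness instruction; is located in a residentially zoned district → exempt from Waste Hauler Registration.
[R11] is located in a residentially zoned district (not: is located in Zone A) → General Business License not required.
[R12] collects or hauls waste → Operating Permit required.

Compliance Registration, Late-Night Permit, Operating Permit, Waste Hauler License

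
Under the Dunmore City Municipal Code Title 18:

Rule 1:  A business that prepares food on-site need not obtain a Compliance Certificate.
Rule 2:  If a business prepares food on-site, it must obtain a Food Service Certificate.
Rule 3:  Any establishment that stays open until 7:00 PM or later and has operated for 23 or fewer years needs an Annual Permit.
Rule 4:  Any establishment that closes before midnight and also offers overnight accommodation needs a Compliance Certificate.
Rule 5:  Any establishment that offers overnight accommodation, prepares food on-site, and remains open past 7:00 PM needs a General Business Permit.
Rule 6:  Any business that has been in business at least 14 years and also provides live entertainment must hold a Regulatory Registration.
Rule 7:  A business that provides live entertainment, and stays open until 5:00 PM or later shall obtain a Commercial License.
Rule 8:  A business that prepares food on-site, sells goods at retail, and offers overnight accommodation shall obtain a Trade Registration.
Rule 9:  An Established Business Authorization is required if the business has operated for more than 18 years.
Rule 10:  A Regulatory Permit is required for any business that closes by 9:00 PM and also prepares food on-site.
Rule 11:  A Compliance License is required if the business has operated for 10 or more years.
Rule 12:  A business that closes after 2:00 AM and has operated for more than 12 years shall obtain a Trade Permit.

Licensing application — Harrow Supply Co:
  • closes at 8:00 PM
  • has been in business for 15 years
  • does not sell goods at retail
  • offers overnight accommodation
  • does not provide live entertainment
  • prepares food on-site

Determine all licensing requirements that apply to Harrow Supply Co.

Annual Permit, Compliance License, Food Service Certificate, General Business Permit, Regulatory Permit

Rule 1: prepares food on-site → exempt from Compliance Certificate.
Rule 2: prepares food on-site → Food Service Certificate required.
Rule 3: closes 8:00 PM, after 7:00 PM; years in business 15 ≤ 23 → Annual Permit required.
Rule 4: closes 8:00 PM, at/before midnight; offers overnight accommodation → Compliance Certificate required.
Rule 5: offers overnight accommodation; prepares food on-site; closes 8:00 PM, after 7:00 PM → General Business Permit required.
Rule 6: years in business 15 ≥ 14; does not provide live entertainment → Regulatory Registration not required.
Rule 7: does not provide live entertainment; closes 8:00 PM, after 5:00 PM → Commercial License not required.
Rule 8: prepares food on-site; does not sell goods at retail; offers overnight accommodation → Trade Registration not required.
Rule 9: years in business 15 ≤ 18 → Established Business Authorization not required.
Rule 10: closes 8:00 PM, at/before 9:00 PM; prepares food on-site → Regulatory Permit required.
Rule 11: years in business 15 ≥ 10 → Compliance License required.
Rule 12: closes 8:00 PM, at/before 2:00 AM; years in business 15 > 12 → Trade Permit not required.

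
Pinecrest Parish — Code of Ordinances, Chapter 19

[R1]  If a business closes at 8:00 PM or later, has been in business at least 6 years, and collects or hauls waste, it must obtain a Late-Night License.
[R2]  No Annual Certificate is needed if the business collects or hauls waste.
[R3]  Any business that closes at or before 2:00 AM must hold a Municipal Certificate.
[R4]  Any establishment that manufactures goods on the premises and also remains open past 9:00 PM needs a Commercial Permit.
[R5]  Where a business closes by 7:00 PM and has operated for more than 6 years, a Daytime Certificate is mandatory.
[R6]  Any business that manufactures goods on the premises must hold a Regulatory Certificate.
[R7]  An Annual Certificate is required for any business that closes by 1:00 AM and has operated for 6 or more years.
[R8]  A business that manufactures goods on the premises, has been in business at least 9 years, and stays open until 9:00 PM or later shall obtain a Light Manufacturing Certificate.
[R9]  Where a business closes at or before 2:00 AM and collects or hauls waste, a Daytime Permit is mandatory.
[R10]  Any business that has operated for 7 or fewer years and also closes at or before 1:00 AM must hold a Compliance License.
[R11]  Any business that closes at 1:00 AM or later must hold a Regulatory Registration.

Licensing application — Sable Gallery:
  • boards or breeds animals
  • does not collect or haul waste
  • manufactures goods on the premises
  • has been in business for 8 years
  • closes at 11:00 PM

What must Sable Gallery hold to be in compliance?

Annual Certificate, Commercial Permit, Municipal Certificate, Regulatory Certificate

[R1] closes 11:00 PM, after 8:00 PM; years in business 8 ≥ 6; does not collect or haul waste → Late-Night License not required.
[R2] does not collect or haul waste → Annual Certificate exemption does not apply.
[R3] closes 11:00 PM, at/before 2:00 AM → Municipal Certificate required.
[R4] manufactures goods on the premises; closes 11:00 PM, after 9:00 PM → Commercial Permit required.
[R5] closes 11:00 PM, after 7:00 PM; years in business 8 > 6 → Daytime Certificate not required.
[R6] manufactures goods on the premises → Regulatory Certificate required.
[R7] closes 11:00 PM, at/before 1:00 AM; years in business 8 ≥ 6 → Annual Certificate required.
[R8] manufactures goods on the premises; years in business 8 < 9; closes 11:00 PM, after 9:00 PM → Light Manufacturing Certificate not required.
[R9] closes 11:00 PM, at/before 2:00 AM; does not collect or haul waste → Daytime Permit not required.
[R10] years in business 8 > 7; closes 11:00 PM, at/before 1:00 AM → Compliance License not required.
[R11] closes 11:00 PM, at/before 1:00 AM → Regulatory Registration not required.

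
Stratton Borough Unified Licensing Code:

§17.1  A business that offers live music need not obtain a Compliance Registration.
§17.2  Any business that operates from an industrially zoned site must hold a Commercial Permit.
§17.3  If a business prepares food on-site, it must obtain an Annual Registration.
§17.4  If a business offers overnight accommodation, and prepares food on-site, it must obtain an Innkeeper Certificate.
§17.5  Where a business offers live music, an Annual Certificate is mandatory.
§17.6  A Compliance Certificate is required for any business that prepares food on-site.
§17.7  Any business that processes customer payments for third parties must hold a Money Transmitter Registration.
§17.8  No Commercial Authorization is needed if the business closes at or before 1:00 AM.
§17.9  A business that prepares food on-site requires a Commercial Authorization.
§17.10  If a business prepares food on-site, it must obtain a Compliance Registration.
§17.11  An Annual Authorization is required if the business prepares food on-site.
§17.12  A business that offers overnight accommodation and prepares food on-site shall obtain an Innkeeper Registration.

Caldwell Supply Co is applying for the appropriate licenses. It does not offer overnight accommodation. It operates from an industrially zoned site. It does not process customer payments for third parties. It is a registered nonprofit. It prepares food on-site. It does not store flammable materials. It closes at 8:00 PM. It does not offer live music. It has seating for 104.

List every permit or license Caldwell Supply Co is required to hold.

§17.1 does not offer live music → Compliance Registration exemption does not apply.
§17.2 operates from an industrially zoned site → Commercial Permit required.
§17.3 prepares food on-site → Annual Registration required.
§17.4 does not offer overnight accommodation; prepares food on-site → Innkeeper Certificate not required.
§17.5 does not offer live music → Annual Certificate not required.
§17.6 prepares food on-site → Compliance Certificate required.
§17.7 does not process customer payments for third parties → Money Transmitter Registration not required.
§17.8 closes 8:00 PM, at/before 1:00 AM → exempt from Commercial Authorization.
§17.9 prepares food on-site → Commercial Authorization required.
§17.10 prepares food on-site → Compliance Registration required.
§17.11 prepares food on-site → Annual Authorization required.
§17.12 does not offer overnight accommodation; prepares food on-site → Innkeeper Registration not required.

Annual Authorization, Annual Registration, Commercial Permit, Compliance Certificate, Compliance Registration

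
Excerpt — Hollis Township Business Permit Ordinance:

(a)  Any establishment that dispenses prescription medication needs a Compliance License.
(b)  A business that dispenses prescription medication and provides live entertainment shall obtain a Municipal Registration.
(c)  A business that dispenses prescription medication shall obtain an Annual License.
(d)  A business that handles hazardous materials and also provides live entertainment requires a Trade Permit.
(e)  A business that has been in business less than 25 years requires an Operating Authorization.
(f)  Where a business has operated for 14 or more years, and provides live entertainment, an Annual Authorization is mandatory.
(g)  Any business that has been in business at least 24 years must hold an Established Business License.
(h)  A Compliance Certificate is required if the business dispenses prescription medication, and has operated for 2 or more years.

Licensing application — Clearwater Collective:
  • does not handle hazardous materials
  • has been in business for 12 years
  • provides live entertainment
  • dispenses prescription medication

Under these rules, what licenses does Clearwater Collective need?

Annual License, Compliance Certificate, Compliance License, Municipal Registration, Operating Authorization

(a) dispenses prescription medication → Compliance License required.
(b) dispenses prescription medication; provides live entertainment → Municipal Registration required.
(c) dispenses prescription medication → Annual License required.
(d) does not handle hazardous materials; provides live entertainment → Trade Permit not required.
(e) years in business 12 < 25 → Operating Authorization required.
(f) years in business 12 < 14; provides live entertainment → Annual Authorization not required.
(g) years in business 12 < 24 → Established Business License not required.
(h) dispenses prescription medication; years in business 12 ≥ 2 → Compliance Certificate required.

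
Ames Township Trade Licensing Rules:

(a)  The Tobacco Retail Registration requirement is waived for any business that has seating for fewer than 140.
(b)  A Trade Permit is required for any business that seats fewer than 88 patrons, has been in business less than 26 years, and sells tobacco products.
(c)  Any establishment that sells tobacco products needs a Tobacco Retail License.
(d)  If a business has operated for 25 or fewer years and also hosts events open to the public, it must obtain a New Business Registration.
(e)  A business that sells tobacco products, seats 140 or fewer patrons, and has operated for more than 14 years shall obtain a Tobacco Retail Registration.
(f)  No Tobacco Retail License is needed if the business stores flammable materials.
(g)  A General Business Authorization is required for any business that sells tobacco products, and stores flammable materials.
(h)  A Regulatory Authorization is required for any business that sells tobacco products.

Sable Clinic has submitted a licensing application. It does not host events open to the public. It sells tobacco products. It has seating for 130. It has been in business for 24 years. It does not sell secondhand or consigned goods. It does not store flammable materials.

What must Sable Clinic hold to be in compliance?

(a) seating 130 < 140 → exempt from Tobacco Retail Registration.
(b) seating 130 ≥ 88; years in business 24 < 26; sells tobacco products → Trade Permit not required.
(c) sells tobacco products → Tobacco Retail License required.
(d) years in business 24 ≤ 25; does not host events open to the public → New Business Registration not required.
(e) sells tobacco products; seating 130 ≤ 140; years in business 24 > 14 → Tobacco Retail Registration required.
(f) does not store flammable materials → Tobacco Retail License exemption does not apply.
(g) sells tobacco products; does not store flammable materials → General Business Authorization not required.
(h) sells tobacco products → Regulatory Authorization required.

Regulatory Authorization, Tobacco Retail License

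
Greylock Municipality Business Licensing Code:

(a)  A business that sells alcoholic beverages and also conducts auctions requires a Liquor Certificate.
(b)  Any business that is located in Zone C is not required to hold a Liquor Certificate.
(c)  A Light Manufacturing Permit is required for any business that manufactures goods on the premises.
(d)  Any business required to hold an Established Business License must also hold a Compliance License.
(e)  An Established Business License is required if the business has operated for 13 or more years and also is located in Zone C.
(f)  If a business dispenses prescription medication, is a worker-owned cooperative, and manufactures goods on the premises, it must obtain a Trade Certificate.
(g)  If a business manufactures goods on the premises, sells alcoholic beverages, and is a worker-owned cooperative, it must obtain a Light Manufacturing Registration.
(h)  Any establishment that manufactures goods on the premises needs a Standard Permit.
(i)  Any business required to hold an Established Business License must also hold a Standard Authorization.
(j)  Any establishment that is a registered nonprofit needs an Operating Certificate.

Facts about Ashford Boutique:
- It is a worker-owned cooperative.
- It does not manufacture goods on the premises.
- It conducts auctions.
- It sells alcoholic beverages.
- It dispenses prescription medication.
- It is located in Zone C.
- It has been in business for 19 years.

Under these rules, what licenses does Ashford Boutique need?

Compliance License, Established Business License, Standard Authorization

(a) sells alcoholic beverages; conducts auctions → Liquor Certificate required.
(b) is located in Zone C → exempt from Liquor Certificate.
(c) does not manufacture goods on the premises → Light Manufacturing Permit not required.
(d) Established Business License is required → Compliance License also required.
(e) years in business 19 ≥ 13; is located in Zone C → Established Business License required.
(f) dispenses prescription medication; is a worker-owned cooperative; does not manufacture goods on the premises → Trade Certificate not required.
(g) does not manufacture goods on the premises; sells alcoholic beverages; is a worker-owned cooperative → Light Manufacturing Registration not required.
(h) does not manufacture goods on the premises → Standard Permit not required.
(i) Established Business License is required → Standard Authorization also required.
(j) is a worker-owned cooperative (not: is a registered nonprofit) → Operating Certificate not required.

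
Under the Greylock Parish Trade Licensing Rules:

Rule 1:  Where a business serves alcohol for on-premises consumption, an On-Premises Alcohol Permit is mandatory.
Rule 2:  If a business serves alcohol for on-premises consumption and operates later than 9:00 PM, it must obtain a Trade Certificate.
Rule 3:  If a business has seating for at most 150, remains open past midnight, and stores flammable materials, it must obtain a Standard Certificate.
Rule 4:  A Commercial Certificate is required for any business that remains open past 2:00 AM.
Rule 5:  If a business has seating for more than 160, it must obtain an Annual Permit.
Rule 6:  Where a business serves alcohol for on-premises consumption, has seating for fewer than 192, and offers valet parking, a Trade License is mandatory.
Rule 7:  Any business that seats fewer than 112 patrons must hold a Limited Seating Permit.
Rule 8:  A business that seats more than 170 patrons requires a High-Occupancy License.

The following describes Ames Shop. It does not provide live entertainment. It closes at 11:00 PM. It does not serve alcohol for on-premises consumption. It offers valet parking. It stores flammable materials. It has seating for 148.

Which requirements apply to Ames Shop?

Rule 1: does not serve alcohol for on-premises consumption → On-Premises Alcohol Permit not required.
Rule 2: does not serve alcohol for on-premises consumption; closes 11:00 PM, after 9:00 PM → Trade Certificate not required.
Rule 3: seating 148 ≤ 150; closes 11:00 PM, at/before midnight; stores flammable materials → Standard Certificate not required.
Rule 4: closes 11:00 PM, at/before 2:00 AM → Commercial Certificate not required.
Rule 5: seating 148 ≤ 160 → Annual Permit not required.
Rule 6: does not serve alcohol for on-premises consumption; seating 148 < 192; offers valet parking → Trade License not required.
Rule 7: seating 148 ≥ 112 → Limited Seating Permit not required.
Rule 8: seating 148 ≤ 170 → High-Occupancy License not required.

None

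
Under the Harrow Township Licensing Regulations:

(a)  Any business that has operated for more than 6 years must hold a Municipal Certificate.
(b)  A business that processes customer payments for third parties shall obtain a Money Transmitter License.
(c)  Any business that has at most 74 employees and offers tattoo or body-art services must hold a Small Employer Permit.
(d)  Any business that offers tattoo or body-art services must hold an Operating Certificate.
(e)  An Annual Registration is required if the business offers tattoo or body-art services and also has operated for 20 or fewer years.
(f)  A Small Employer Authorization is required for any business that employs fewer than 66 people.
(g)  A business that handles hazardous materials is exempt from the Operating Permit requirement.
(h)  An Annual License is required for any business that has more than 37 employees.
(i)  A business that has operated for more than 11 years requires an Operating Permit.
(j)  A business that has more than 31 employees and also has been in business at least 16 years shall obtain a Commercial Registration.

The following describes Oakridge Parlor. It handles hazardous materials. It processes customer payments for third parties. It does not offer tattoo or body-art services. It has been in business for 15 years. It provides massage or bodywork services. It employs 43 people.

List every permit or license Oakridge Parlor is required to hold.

Annual License, Money Transmitter License, Municipal Certificate, Small Employer Authorization

(a) years in business 15 > 6 → Municipal Certificate required.
(b) processes customer payments for third parties → Money Transmitter License required.
(c) employees 43 ≤ 74; does not offer tattoo or body-art services → Small Employer Permit not required.
(d) does not offer tattoo or body-art services → Operating Certificate not required.
(e) does not offer tattoo or body-art services; years in business 15 ≤ 20 → Annual Registration not required.
(f) employees 43 < 66 → Small Employer Authorization required.
(g) handles hazardous materials → exempt from Operating Permit.
(h) employees 43 > 37 → Annual License required.
(i) years in business 15 > 11 → Operating Permit required.
(j) employees 43 > 31; years in business 15 < 16 → Commercial Registration not required.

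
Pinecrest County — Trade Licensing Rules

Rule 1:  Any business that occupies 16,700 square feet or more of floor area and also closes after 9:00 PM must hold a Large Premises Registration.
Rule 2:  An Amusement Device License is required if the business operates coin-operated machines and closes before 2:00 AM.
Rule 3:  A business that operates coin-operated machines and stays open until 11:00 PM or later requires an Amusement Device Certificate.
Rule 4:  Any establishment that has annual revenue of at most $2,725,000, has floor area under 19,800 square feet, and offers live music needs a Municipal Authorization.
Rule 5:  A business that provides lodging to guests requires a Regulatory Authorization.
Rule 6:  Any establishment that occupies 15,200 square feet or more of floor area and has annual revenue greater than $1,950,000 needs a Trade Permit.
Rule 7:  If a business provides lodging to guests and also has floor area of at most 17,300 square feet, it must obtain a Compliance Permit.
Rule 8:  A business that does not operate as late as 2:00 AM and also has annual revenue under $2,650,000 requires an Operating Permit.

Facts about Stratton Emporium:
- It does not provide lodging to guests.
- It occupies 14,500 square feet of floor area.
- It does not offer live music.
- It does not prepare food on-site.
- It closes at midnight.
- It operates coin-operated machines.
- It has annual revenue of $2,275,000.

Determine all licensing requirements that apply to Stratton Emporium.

Rule 1: floor area 14,500 square feet < 16,700 square feet; closes midnight, after 9:00 PM → Large Premises Registration not required.
Rule 2: operates coin-operated machines; closes midnight, at/before 2:00 AM → Amusement Device License required.
Rule 3: operates coin-operated machines; closes midnight, after 11:00 PM → Amusement Device Certificate required.
Rule 4: revenue $2,275,000 ≤ $2,725,000; floor area 14,500 square feet < 19,800 square feet; does not offer live music → Municipal Authorization not required.
Rule 5: does not provide lodging to guests → Regulatory Authorization not required.
Rule 6: floor area 14,500 square feet < 15,200 square feet; revenue $2,275,000 > $1,950,000 → Trade Permit not required.
Rule 7: does not provide lodging to guests; floor area 14,500 square feet ≤ 17,300 square feet → Compliance Permit not required.
Rule 8: closes midnight, at/before 2:00 AM; revenue $2,275,000 < $2,650,000 → Operating Permit required.

Amusement Device Certificate, Amusement Device License, Operating Permit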